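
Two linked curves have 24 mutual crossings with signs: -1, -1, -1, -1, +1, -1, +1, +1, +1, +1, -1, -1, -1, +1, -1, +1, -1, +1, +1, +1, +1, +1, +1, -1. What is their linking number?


Step 1: Count positive crossings: 13
Step 2: Count negative crossings: 11
Step 3: Sum of signs = 13 - 11 = 2
Step 4: Linking number = sum/2 = 2/2 = 1

1


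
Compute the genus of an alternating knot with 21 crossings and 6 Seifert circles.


For alternating knots, g = (c - s + 1)/2.
= (21 - 6 + 1)/2
= 16/2 = 8

8


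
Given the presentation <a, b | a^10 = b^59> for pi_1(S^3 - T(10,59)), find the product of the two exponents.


The relation is a^10 = b^59.
Product of exponents = 10 * 59
= 590

590


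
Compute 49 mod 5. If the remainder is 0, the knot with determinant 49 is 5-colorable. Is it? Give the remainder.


Step 1: A knot is p-colorable if and only if p divides its determinant.
Step 2: Compute 49 mod 5.
49 = 9 * 5 + 4
Step 3: 49 mod 5 = 4
Step 4: The knot is 5-colorable: no

4


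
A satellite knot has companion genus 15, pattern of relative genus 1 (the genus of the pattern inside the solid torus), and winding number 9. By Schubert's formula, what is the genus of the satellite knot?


Schubert: g(satellite) = g_rel(pattern) + |winding| * g(companion),
where g_rel(pattern) is the genus of the pattern relative to the solid torus.
= 1 + 9 * 15
= 1 + 135 = 136

136


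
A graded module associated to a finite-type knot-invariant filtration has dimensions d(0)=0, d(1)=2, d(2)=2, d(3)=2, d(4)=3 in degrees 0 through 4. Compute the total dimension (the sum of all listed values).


Total dimension = d(0) + d(1) + ... + d(4)
= 0 + 2 + 2 + 2 + 3
= 9

9


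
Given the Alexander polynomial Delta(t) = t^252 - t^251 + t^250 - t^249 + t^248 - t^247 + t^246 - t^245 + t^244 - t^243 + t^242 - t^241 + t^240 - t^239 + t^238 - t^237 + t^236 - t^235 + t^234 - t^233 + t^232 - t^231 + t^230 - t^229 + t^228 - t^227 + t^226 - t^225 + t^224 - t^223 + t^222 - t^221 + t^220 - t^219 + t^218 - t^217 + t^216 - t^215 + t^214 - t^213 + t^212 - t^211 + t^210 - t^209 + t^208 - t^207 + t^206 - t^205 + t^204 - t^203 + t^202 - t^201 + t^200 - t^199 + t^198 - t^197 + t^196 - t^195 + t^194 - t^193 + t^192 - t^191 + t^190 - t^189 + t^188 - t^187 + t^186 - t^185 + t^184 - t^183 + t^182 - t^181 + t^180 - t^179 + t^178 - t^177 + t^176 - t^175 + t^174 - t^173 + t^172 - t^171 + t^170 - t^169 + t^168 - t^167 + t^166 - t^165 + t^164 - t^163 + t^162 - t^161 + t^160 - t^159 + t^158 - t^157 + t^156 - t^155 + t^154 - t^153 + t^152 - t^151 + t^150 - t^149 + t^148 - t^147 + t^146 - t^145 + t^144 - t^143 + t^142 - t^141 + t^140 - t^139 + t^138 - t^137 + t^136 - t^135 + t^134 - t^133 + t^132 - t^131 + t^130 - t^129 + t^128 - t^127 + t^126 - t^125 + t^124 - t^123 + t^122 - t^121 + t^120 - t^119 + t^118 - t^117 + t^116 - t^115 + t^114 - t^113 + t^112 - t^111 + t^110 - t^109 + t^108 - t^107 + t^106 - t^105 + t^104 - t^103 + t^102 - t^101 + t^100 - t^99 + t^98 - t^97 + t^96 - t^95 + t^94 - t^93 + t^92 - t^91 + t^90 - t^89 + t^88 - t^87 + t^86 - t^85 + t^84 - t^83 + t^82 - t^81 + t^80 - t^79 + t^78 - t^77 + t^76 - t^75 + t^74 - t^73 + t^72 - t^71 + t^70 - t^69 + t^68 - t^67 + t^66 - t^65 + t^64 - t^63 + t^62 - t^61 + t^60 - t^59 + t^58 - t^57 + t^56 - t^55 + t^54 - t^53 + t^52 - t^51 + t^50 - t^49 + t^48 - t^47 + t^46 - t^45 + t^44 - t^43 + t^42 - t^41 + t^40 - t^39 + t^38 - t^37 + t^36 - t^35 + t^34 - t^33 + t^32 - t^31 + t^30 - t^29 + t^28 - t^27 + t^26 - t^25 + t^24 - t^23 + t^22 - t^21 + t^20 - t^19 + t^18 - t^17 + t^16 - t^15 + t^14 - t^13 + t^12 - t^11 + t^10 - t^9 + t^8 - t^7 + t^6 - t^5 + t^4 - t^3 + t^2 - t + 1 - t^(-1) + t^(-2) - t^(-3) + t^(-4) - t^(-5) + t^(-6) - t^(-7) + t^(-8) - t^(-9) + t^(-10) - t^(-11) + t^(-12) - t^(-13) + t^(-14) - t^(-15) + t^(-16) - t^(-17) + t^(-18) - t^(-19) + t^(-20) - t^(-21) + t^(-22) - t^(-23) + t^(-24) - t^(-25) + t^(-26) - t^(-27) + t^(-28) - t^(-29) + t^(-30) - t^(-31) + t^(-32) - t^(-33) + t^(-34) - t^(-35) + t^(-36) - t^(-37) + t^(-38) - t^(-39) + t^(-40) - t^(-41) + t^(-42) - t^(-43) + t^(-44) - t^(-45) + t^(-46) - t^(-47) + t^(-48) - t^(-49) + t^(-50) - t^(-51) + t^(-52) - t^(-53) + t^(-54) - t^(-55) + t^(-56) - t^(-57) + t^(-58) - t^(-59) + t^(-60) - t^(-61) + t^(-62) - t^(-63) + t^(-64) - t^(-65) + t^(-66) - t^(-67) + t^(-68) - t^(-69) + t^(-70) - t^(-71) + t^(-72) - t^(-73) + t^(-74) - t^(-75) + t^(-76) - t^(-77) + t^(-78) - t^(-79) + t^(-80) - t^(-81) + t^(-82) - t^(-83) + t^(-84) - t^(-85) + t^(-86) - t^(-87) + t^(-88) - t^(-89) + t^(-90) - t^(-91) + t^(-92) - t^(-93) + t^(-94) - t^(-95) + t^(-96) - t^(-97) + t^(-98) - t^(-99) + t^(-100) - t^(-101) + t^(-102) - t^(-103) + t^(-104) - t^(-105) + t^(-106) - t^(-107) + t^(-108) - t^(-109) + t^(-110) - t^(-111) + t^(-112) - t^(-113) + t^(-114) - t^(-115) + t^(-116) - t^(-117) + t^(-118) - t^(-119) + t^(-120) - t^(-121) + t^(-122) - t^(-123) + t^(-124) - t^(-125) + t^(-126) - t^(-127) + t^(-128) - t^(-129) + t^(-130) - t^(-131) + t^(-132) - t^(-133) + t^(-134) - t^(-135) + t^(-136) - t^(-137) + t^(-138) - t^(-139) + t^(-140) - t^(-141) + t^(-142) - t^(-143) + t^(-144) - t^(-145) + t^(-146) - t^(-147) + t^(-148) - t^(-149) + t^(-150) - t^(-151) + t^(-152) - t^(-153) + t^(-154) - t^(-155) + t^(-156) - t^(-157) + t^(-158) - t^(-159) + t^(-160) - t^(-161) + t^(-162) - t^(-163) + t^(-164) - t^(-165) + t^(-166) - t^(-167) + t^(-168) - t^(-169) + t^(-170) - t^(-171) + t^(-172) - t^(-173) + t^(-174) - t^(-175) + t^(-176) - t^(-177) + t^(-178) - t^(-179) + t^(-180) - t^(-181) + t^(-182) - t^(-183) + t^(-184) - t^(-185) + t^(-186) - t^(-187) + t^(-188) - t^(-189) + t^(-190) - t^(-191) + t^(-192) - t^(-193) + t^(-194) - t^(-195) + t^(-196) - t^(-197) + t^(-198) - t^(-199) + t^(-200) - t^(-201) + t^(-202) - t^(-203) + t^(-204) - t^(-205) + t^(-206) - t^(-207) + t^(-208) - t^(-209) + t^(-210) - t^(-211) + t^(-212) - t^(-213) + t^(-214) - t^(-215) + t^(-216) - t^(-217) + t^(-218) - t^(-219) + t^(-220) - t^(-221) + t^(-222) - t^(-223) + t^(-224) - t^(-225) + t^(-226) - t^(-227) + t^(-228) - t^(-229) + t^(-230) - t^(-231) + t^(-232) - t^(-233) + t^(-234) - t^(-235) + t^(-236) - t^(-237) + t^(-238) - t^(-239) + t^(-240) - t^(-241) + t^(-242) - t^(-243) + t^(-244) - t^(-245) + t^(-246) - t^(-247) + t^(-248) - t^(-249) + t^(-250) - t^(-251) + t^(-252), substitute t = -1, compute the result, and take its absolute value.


Step 1: The polynomial has 505 terms with alternating signs, exponents from 252 down to -252.
Step 2: Substitute t = -1. The i-th term has coefficient (-1)^i and exponent (m-i),
  so its value is (-1)^i * (-1)^(m-i) = (-1)^m = 1 for every i.
Step 3: All 505 terms equal 1, so Delta(-1) = 505 * (1) = 505
Step 4: |Delta(-1)| = 505

505


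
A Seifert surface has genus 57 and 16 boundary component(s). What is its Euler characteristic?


chi = 2 - 2g - b
= 2 - 2*57 - 16
= 2 - 114 - 16 = -128

-128


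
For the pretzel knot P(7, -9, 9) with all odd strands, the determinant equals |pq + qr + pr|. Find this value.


Step 1: Compute pq + qr + pr.
pq = 7*(-9) = -63
qr = (-9)*9 = -81
pr = 7*9 = 63
pq + qr + pr = -63 + (-81) + 63 = -81
Step 2: Take absolute value.
det(P(7,-9,9)) = |-81| = 81

81


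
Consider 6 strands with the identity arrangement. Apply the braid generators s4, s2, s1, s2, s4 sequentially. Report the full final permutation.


Starting with identity [1, 2, 3, 4, 5, 6].
Apply generators in sequence:
  After s4: [1, 2, 3, 5, 4, 6]
  After s2: [1, 3, 2, 5, 4, 6]
  After s1: [3, 1, 2, 5, 4, 6]
  After s2: [3, 2, 1, 5, 4, 6]
  After s4: [3, 2, 1, 4, 5, 6]
Final permutation: [3, 2, 1, 4, 5, 6]

[3, 2, 1, 4, 5, 6]


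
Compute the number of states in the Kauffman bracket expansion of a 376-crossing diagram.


Each crossing contributes 2 choices (A-smoothing or B-smoothing).
Total states = 2^376 = 153914086704665934422965000391185991426092731525255651046673021110334850669910978950836977558144201721900890587136

153914086704665934422965000391185991426092731525255651046673021110334850669910978950836977558144201721900890587136


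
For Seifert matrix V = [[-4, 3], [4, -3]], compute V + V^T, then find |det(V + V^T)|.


Step 1: Form V + V^T where V = [[-4, 3], [4, -3]]
  V^T = [[-4, 4], [3, -3]]
  V + V^T = [[-8, 7], [7, -6]]
Step 2: det(V + V^T) = (-8)*(-6) - 7*7
  = 48 - 49 = -1
Step 3: Knot determinant = |det(V + V^T)| = |-1| = 1

1


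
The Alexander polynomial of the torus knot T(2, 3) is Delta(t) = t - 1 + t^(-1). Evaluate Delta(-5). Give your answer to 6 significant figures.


Substituting t = -5 into Delta(t) = t - 1 + t^(-1):
Term values: (-5) + (-1) + (-0.2)
Sum = -6.2
Rounded to 6 significant figures: -6.2

-6.2


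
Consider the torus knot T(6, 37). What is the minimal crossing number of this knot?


For a torus knot T(p, q) with gcd(p,q)=1,
the crossing number is min(p*(q-1), q*(p-1)).
p*(q-1) = 6*36 = 216
q*(p-1) = 37*5 = 185
min(216, 185) = 185

185


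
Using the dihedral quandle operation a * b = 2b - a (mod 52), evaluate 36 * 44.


36 * 44 = 2*44 - 36 mod 52
= 88 - 36 mod 52
= 52 mod 52 = 0

0


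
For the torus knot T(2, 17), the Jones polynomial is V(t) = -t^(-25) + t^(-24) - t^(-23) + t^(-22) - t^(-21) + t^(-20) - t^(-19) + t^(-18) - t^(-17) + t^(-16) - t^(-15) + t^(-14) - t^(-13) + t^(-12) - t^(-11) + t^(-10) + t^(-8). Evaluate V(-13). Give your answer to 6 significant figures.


Substituting t = -13 into V(t) = -t^(-25) + t^(-24) - t^(-23) + t^(-22) - t^(-21) + t^(-20) - t^(-19) + t^(-18) - t^(-17) + t^(-16) - t^(-15) + t^(-14) - t^(-13) + t^(-12) - t^(-11) + t^(-10) + t^(-8):
  (-)t^(-25) = 1.41715e-28
  (+)t^(-24) = 1.8423e-27
  (-)t^(-23) = 2.39499e-26
  (+)t^(-22) = 3.11348e-25
  (-)t^(-21) = 4.04753e-24
  (+)t^(-20) = 5.26178e-23
  (-)t^(-19) = 6.84032e-22
  (+)t^(-18) = 8.89241e-21
  (-)t^(-17) = 1.15601e-19
  (+)t^(-16) = 1.50282e-18
  (-)t^(-15) = 1.95366e-17
  (+)t^(-14) = 2.53976e-16
  (-)t^(-13) = 3.30169e-15
  (+)t^(-12) = 4.2922e-14
  (-)t^(-11) = 5.57986e-13
  (+)t^(-10) = 7.25382e-12
  (+)t^(-8) = 1.22589e-09
Sum = (1.41715e-28) + (1.8423e-27) + (2.39499e-26) + (3.11348e-25) + (4.04753e-24) + (5.26178e-23) + (6.84032e-22) + (8.89241e-21) + (1.15601e-19) + (1.50282e-18) + (1.95366e-17) + (2.53976e-16) + (3.30169e-15) + (4.2922e-14) + (5.57986e-13) + (7.25382e-12) + (1.22589e-09)
= 1.233753039e-09
Rounded to 6 significant figures: 1.23375e-09

1.23375e-09


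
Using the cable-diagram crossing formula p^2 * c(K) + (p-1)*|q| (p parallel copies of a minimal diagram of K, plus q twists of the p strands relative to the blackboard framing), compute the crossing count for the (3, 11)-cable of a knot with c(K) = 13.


Step 1: Each of the c(K) crossings of the companion diagram becomes p*p = p^2 crossings among the p parallel strands, and each of the |q| twists s_1 s_2 ... s_(p-1) adds (p-1) crossings.
  Crossings = p^2 * c(K) + (p-1)*|q|
Step 2: = 3^2 * 13 + (3-1)*11
Step 3: = 9*13 + 2*11
Step 4: = 117 + 22 = 139

139


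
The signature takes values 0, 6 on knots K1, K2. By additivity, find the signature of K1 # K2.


The signature is additive under connected sum.
signature(K1 # K2) = (0) + (6)
= 6

6


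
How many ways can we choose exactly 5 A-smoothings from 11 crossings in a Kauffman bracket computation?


We choose which 5 of 11 crossings get A-smoothings.
C(11, 5) = 11! / (5! * 6!)
= 462

462


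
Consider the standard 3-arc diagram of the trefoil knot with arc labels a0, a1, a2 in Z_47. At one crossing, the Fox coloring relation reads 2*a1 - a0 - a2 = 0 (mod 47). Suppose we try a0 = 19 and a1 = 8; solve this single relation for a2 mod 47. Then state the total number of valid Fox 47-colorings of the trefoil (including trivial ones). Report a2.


Step 1: Apply the given crossing relation 2*a1 - a0 - a2 = 0 (mod 47).
  a2 = 2*a1 - a0 mod 47
  a2 = 2*8 - 19 mod 47
  a2 = 16 - 19 mod 47
  a2 = -3 mod 47 = 44
Step 2: The trefoil has determinant 3.
  Number of Fox p-colorings (p prime) is p^2 if p = 3, else p.
  Since 47 does not divide 3, only trivial (constant) colorings exist.
  (So the trial a0 = 19, a1 = 8 with a0 != a1 does NOT extend to a valid coloring of the whole trefoil: the other two crossing relations require 3*(a1 - a0) = 0 (mod 47), which fails.)
  Total colorings = 47
Step 3: a2 = 44, total Fox 47-colorings = 47

44


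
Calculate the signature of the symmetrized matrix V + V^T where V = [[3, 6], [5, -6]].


Step 1: V + V^T = [[6, 11], [11, -12]]
Step 2: trace = -6, det = -193
Step 3: Discriminant = (-6)^2 - 4*(-193) = 808
Step 4: Eigenvalues: 11.2127, -17.2127
Step 5: Signature = (# positive eigenvalues) - (# negative eigenvalues) = 0

0


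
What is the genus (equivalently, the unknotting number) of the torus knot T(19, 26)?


For a torus knot T(p,q), both the unknotting number and genus equal (p-1)(q-1)/2.
= (19-1)(26-1)/2
= 18*25/2
= 450/2 = 225

225


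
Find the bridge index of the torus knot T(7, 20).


The bridge number of T(p,q) is min(p,q).
min(7, 20) = 7

7


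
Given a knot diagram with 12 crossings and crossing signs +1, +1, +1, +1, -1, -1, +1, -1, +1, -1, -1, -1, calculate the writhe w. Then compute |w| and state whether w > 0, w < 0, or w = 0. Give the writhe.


Step 1: Count positive crossings (+1).
Positive crossings: 6
Step 2: Count negative crossings (-1).
Negative crossings: 6
Step 3: Writhe = (positive) - (negative)
w = 6 - 6 = 0
Step 4: |w| = 0, and w is zero

0


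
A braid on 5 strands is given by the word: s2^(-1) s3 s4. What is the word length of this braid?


The word length counts the number of generators (including inverses).
Listing each generator: s2^(-1), s3, s4
There are 3 generators in this braid word.

3


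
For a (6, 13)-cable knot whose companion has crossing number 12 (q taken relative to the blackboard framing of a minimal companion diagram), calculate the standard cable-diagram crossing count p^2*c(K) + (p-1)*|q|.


Step 1: Each of the c(K) crossings of the companion diagram becomes p*p = p^2 crossings among the p parallel strands, and each of the |q| twists s_1 s_2 ... s_(p-1) adds (p-1) crossings.
  Crossings = p^2 * c(K) + (p-1)*|q|
Step 2: = 6^2 * 12 + (6-1)*13
Step 3: = 36*12 + 5*13
Step 4: = 432 + 65 = 497

497


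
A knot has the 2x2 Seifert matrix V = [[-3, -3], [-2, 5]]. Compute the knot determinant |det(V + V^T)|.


Step 1: Form V + V^T where V = [[-3, -3], [-2, 5]]
  V^T = [[-3, -2], [-3, 5]]
  V + V^T = [[-6, -5], [-5, 10]]
Step 2: det(V + V^T) = (-6)*10 - (-5)*(-5)
  = -60 - 25 = -85
Step 3: Knot determinant = |det(V + V^T)| = |-85| = 85

85


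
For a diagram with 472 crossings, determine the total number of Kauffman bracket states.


Each crossing contributes 2 choices (A-smoothing or B-smoothing).
Total states = 2^472 = 12194330274671844653834364178879555881830461494785043558043581873536608354764709453594945715091765512343073949692994620685343654997219864477696

12194330274671844653834364178879555881830461494785043558043581873536608354764709453594945715091765512343073949692994620685343654997219864477696


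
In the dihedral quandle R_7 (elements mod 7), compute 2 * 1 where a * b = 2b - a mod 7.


2 * 1 = 2*1 - 2 mod 7
= 2 - 2 mod 7
= 0 mod 7 = 0

0


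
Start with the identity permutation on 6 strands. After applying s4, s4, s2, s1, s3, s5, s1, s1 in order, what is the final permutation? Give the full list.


Starting with identity [1, 2, 3, 4, 5, 6].
Apply generators in sequence:
  After s4: [1, 2, 3, 5, 4, 6]
  After s4: [1, 2, 3, 4, 5, 6]
  After s2: [1, 3, 2, 4, 5, 6]
  After s1: [3, 1, 2, 4, 5, 6]
  After s3: [3, 1, 4, 2, 5, 6]
  After s5: [3, 1, 4, 2, 6, 5]
  After s1: [1, 3, 4, 2, 6, 5]
  After s1: [3, 1, 4, 2, 6, 5]
Final permutation: [3, 1, 4, 2, 6, 5]

[3, 1, 4, 2, 6, 5]


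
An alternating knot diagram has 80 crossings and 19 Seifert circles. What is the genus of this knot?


For alternating knots, g = (c - s + 1)/2.
= (80 - 19 + 1)/2
= 62/2 = 31

31


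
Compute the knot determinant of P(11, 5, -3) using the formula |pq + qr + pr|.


Step 1: Compute pq + qr + pr.
pq = 11*5 = 55
qr = 5*(-3) = -15
pr = 11*(-3) = -33
pq + qr + pr = 55 + (-15) + (-33) = 7
Step 2: Take absolute value.
det(P(11,5,-3)) = |7| = 7

7


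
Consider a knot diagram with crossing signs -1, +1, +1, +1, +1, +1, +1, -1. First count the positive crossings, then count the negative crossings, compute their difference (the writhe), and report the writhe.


Step 1: Count positive crossings (+1).
Positive crossings: 6
Step 2: Count negative crossings (-1).
Negative crossings: 2
Step 3: Writhe = (positive) - (negative)
w = 6 - 2 = 4
Step 4: |w| = 4, and w is positive

4


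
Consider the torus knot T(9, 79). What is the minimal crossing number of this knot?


For a torus knot T(p, q) with gcd(p,q)=1,
the crossing number is min(p*(q-1), q*(p-1)).
p*(q-1) = 9*78 = 702
q*(p-1) = 79*8 = 632
min(702, 632) = 632

632


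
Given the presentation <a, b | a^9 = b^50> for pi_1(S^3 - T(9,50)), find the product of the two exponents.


The relation is a^9 = b^50.
Product of exponents = 9 * 50
= 450

450


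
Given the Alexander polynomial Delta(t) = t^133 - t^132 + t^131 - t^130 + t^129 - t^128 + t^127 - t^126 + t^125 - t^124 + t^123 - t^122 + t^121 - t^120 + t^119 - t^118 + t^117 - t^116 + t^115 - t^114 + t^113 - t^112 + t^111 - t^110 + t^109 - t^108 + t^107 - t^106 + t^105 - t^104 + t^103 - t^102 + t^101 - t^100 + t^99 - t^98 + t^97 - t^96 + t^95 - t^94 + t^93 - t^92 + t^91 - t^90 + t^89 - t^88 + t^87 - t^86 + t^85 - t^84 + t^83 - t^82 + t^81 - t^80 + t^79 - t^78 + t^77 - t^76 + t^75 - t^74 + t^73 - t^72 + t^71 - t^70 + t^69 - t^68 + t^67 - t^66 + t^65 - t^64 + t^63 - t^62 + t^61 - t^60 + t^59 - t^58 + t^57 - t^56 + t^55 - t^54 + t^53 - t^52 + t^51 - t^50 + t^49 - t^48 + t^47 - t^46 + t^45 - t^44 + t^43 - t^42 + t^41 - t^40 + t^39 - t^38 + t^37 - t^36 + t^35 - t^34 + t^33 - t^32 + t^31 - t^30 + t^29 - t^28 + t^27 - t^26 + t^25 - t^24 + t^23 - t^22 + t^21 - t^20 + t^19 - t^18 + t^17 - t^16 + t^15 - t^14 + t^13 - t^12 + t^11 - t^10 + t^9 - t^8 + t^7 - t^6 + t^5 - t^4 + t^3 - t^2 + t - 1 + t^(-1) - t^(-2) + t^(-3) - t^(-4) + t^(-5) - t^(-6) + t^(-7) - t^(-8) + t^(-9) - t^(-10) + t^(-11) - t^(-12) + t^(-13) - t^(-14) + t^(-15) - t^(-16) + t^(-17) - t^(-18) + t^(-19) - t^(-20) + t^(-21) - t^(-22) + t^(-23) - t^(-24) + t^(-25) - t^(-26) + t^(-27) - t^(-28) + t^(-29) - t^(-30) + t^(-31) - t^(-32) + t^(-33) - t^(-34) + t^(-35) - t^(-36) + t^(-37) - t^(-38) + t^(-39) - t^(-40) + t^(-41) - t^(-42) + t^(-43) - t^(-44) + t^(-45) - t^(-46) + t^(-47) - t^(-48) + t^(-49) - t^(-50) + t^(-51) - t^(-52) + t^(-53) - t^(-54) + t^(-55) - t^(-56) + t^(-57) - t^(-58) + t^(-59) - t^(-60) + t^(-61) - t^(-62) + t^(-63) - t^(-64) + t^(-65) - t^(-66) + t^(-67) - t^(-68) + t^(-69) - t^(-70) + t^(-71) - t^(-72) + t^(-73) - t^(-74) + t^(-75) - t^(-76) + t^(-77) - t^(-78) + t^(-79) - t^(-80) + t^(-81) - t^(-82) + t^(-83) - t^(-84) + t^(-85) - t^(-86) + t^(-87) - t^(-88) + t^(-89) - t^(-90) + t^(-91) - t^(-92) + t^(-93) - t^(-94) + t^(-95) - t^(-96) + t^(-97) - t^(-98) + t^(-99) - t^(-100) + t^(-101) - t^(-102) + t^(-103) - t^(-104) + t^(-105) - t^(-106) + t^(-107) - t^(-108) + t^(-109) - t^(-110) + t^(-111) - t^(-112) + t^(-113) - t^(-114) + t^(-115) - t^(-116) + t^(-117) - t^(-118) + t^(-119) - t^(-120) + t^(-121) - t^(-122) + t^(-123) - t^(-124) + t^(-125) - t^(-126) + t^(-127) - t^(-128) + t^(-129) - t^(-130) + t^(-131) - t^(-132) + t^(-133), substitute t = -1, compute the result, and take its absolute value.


Step 1: The polynomial has 267 terms with alternating signs, exponents from 133 down to -133.
Step 2: Substitute t = -1. The i-th term has coefficient (-1)^i and exponent (m-i),
  so its value is (-1)^i * (-1)^(m-i) = (-1)^m = -1 for every i.
Step 3: All 267 terms equal -1, so Delta(-1) = 267 * (-1) = -267
Step 4: |Delta(-1)| = 267

267


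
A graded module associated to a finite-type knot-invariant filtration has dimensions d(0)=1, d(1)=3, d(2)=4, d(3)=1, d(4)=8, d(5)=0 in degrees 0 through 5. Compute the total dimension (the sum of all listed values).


Total dimension = d(0) + d(1) + ... + d(5)
= 1 + 3 + 4 + 1 + 8 + 0
= 17

17


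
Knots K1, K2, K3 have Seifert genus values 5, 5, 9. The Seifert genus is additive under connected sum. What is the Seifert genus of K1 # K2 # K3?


The Seifert genus is additive under connected sum.
Seifert genus(K1 # K2 # K3) = (5) + (5) + (9)
= 19

19


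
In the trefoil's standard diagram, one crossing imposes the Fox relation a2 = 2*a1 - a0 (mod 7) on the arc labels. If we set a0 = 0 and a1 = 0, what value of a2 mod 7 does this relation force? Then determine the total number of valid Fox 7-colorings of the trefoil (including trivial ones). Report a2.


Step 1: Apply the given crossing relation 2*a1 - a0 - a2 = 0 (mod 7).
  a2 = 2*a1 - a0 mod 7
  a2 = 2*0 - 0 mod 7
  a2 = 0 - 0 mod 7
  a2 = 0 mod 7 = 0
Step 2: The trefoil has determinant 3.
  Number of Fox p-colorings (p prime) is p^2 if p = 3, else p.
  Since 7 does not divide 3, only trivial (constant) colorings exist.
  (Here a0 = a1 = a2 = 0, the constant coloring, which is valid.)
  Total colorings = 7
Step 3: a2 = 0, total Fox 7-colorings = 7

0


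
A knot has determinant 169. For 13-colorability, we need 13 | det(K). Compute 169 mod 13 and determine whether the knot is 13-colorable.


Step 1: A knot is p-colorable if and only if p divides its determinant.
Step 2: Compute 169 mod 13.
169 = 13 * 13 + 0
Step 3: 169 mod 13 = 0
Step 4: The knot is 13-colorable: yes

0


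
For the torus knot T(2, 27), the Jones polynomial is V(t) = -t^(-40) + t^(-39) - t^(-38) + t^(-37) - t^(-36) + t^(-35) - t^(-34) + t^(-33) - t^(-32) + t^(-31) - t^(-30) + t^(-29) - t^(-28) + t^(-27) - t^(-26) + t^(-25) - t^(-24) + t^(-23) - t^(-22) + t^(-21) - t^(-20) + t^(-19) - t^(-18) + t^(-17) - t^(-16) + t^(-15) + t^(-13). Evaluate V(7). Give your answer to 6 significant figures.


Substituting t = 7 into V(t) = -t^(-40) + t^(-39) - t^(-38) + t^(-37) - t^(-36) + t^(-35) - t^(-34) + t^(-33) - t^(-32) + t^(-31) - t^(-30) + t^(-29) - t^(-28) + t^(-27) - t^(-26) + t^(-25) - t^(-24) + t^(-23) - t^(-22) + t^(-21) - t^(-20) + t^(-19) - t^(-18) + t^(-17) - t^(-16) + t^(-15) + t^(-13):
  (-)t^(-40) = -1.57065e-34
  (+)t^(-39) = 1.09945e-33
  (-)t^(-38) = -7.69617e-33
  (+)t^(-37) = 5.38732e-32
  (-)t^(-36) = -3.77112e-31
  (+)t^(-35) = 2.63979e-30
  (-)t^(-34) = -1.84785e-29
  (+)t^(-33) = 1.29349e-28
  (-)t^(-32) = -9.05446e-28
  (+)t^(-31) = 6.33812e-27
  (-)t^(-30) = -4.43669e-26
  (+)t^(-29) = 3.10568e-25
  (-)t^(-28) = -2.17398e-24
  (+)t^(-27) = 1.52178e-23
  (-)t^(-26) = -1.06525e-22
  (+)t^(-25) = 7.45674e-22
  (-)t^(-24) = -5.21972e-21
  (+)t^(-23) = 3.6538e-20
  (-)t^(-22) = -2.55766e-19
  (+)t^(-21) = 1.79036e-18
  (-)t^(-20) = -1.25325e-17
  (+)t^(-19) = 8.77278e-17
  (-)t^(-18) = -6.14095e-16
  (+)t^(-17) = 4.29866e-15
  (-)t^(-16) = -3.00906e-14
  (+)t^(-15) = 2.10634e-13
  (+)t^(-13) = 1.03211e-11
Sum = (-1.57065e-34) + (1.09945e-33) + (-7.69617e-33) + (5.38732e-32) + (-3.77112e-31) + (2.63979e-30) + (-1.84785e-29) + (1.29349e-28) + (-9.05446e-28) + (6.33812e-27) + (-4.43669e-26) + (3.10568e-25) + (-2.17398e-24) + (1.52178e-23) + (-1.06525e-22) + (7.45674e-22) + (-5.21972e-21) + (3.6538e-20) + (-2.55766e-19) + (1.79036e-18) + (-1.25325e-17) + (8.77278e-17) + (-6.14095e-16) + (4.29866e-15) + (-3.00906e-14) + (2.10634e-13) + (1.03211e-11)
= 1.050539312e-11
Rounded to 6 significant figures: 1.05054e-11

1.05054e-11


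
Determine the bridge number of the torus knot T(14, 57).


The bridge number of T(p,q) is min(p,q).
min(14, 57) = 14

14


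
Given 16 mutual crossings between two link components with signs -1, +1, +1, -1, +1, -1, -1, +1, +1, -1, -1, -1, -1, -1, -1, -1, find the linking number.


Step 1: Count positive crossings: 5
Step 2: Count negative crossings: 11
Step 3: Sum of signs = 5 - 11 = -6
Step 4: Linking number = sum/2 = -6/2 = -3

-3


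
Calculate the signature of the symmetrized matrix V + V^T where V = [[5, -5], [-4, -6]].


Step 1: V + V^T = [[10, -9], [-9, -12]]
Step 2: trace = -2, det = -201
Step 3: Discriminant = (-2)^2 - 4*(-201) = 808
Step 4: Eigenvalues: 13.2127, -15.2127
Step 5: Signature = (# positive eigenvalues) - (# negative eigenvalues) = 0

0


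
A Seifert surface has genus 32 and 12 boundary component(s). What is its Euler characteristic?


chi = 2 - 2g - b
= 2 - 2*32 - 12
= 2 - 64 - 12 = -74

-74


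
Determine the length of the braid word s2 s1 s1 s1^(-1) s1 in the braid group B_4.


The word length counts the number of generators (including inverses).
Listing each generator: s2, s1, s1, s1^(-1), s1
There are 5 generators in this braid word.

5


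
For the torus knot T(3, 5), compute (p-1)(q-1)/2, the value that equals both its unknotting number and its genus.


For a torus knot T(p,q), both the unknotting number and genus equal (p-1)(q-1)/2.
= (3-1)(5-1)/2
= 2*4/2
= 8/2 = 4

4


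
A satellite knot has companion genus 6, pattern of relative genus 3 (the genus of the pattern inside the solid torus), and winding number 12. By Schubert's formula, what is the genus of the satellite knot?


Schubert: g(satellite) = g_rel(pattern) + |winding| * g(companion),
where g_rel(pattern) is the genus of the pattern relative to the solid torus.
= 3 + 12 * 6
= 3 + 72 = 75

75


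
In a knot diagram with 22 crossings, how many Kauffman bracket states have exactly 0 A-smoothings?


We choose which 0 of 22 crossings get A-smoothings.
C(22, 0) = 22! / (0! * 22!)
= 1

1


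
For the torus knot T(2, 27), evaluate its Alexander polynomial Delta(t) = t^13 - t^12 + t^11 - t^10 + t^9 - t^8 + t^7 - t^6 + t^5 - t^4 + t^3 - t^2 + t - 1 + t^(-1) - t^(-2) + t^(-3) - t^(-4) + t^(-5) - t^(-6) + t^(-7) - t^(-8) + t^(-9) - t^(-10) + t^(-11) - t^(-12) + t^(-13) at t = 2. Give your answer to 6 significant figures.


Substituting t = 2 into Delta(t) = t^13 - t^12 + t^11 - t^10 + t^9 - t^8 + t^7 - t^6 + t^5 - t^4 + t^3 - t^2 + t - 1 + t^(-1) - t^(-2) + t^(-3) - t^(-4) + t^(-5) - t^(-6) + t^(-7) - t^(-8) + t^(-9) - t^(-10) + t^(-11) - t^(-12) + t^(-13):
Term values: (8192) + (-4096) + (2048) + (-1024) + (512) + (-256) + (128) + (-64) + (32) + (-16) + (8) + (-4) + (2) + (-1) + (0.5) + (-0.25) + (0.125) + (-0.0625) + (0.03125) + (-0.015625) + (0.0078125) + (-0.00390625) + (0.00195312) + (-0.000976562) + (0.000488281) + (-0.000244141) + (0.00012207)
Sum = 5461.333374
Rounded to 6 significant figures: 5461.33

5461.33


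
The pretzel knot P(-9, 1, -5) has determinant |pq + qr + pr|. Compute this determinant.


Step 1: Compute pq + qr + pr.
pq = (-9)*1 = -9
qr = 1*(-5) = -5
pr = (-9)*(-5) = 45
pq + qr + pr = -9 + (-5) + 45 = 31
Step 2: Take absolute value.
det(P(-9,1,-5)) = |31| = 31

31


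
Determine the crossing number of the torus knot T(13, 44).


For a torus knot T(p, q) with gcd(p,q)=1,
the crossing number is min(p*(q-1), q*(p-1)).
p*(q-1) = 13*43 = 559
q*(p-1) = 44*12 = 528
min(559, 528) = 528

528


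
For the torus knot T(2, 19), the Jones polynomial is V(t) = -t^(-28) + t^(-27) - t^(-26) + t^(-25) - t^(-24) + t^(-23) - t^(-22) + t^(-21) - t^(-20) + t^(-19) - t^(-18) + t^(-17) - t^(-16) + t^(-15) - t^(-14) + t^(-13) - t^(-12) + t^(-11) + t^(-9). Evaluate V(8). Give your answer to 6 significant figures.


Substituting t = 8 into V(t) = -t^(-28) + t^(-27) - t^(-26) + t^(-25) - t^(-24) + t^(-23) - t^(-22) + t^(-21) - t^(-20) + t^(-19) - t^(-18) + t^(-17) - t^(-16) + t^(-15) - t^(-14) + t^(-13) - t^(-12) + t^(-11) + t^(-9):
  (-)t^(-28) = -5.16988e-26
  (+)t^(-27) = 4.1359e-25
  (-)t^(-26) = -3.30872e-24
  (+)t^(-25) = 2.64698e-23
  (-)t^(-24) = -2.11758e-22
  (+)t^(-23) = 1.69407e-21
  (-)t^(-22) = -1.35525e-20
  (+)t^(-21) = 1.0842e-19
  (-)t^(-20) = -8.67362e-19
  (+)t^(-19) = 6.93889e-18
  (-)t^(-18) = -5.55112e-17
  (+)t^(-17) = 4.44089e-16
  (-)t^(-16) = -3.55271e-15
  (+)t^(-15) = 2.84217e-14
  (-)t^(-14) = -2.27374e-13
  (+)t^(-13) = 1.81899e-12
  (-)t^(-12) = -1.45519e-11
  (+)t^(-11) = 1.16415e-10
  (+)t^(-9) = 7.45058e-09
Sum = (-5.16988e-26) + (4.1359e-25) + (-3.30872e-24) + (2.64698e-23) + (-2.11758e-22) + (1.69407e-21) + (-1.35525e-20) + (1.0842e-19) + (-8.67362e-19) + (6.93889e-18) + (-5.55112e-17) + (4.44089e-16) + (-3.55271e-15) + (2.84217e-14) + (-2.27374e-13) + (1.81899e-12) + (-1.45519e-11) + (1.16415e-10) + (7.45058e-09)
= 7.554060883e-09
Rounded to 6 significant figures: 7.55406e-09

7.55406e-09


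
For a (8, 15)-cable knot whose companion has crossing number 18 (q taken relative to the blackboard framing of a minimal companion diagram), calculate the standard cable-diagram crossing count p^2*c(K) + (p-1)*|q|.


Step 1: Each of the c(K) crossings of the companion diagram becomes p*p = p^2 crossings among the p parallel strands, and each of the |q| twists s_1 s_2 ... s_(p-1) adds (p-1) crossings.
  Crossings = p^2 * c(K) + (p-1)*|q|
Step 2: = 8^2 * 18 + (8-1)*15
Step 3: = 64*18 + 7*15
Step 4: = 1152 + 105 = 1257

1257


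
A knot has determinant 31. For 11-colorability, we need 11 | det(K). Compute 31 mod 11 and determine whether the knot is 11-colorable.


Step 1: A knot is p-colorable if and only if p divides its determinant.
Step 2: Compute 31 mod 11.
31 = 2 * 11 + 9
Step 3: 31 mod 11 = 9
Step 4: The knot is 11-colorable: no

9


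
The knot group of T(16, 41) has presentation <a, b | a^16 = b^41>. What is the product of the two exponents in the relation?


The relation is a^16 = b^41.
Product of exponents = 16 * 41
= 656

656


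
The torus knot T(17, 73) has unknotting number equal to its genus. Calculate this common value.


For a torus knot T(p,q), both the unknotting number and genus equal (p-1)(q-1)/2.
= (17-1)(73-1)/2
= 16*72/2
= 1152/2 = 576

576


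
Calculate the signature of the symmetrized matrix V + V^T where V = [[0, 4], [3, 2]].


Step 1: V + V^T = [[0, 7], [7, 4]]
Step 2: trace = 4, det = -49
Step 3: Discriminant = 4^2 - 4*(-49) = 212
Step 4: Eigenvalues: 9.28011, -5.28011
Step 5: Signature = (# positive eigenvalues) - (# negative eigenvalues) = 0

0


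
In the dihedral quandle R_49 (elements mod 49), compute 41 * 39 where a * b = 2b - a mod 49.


41 * 39 = 2*39 - 41 mod 49
= 78 - 41 mod 49
= 37 mod 49 = 37

37


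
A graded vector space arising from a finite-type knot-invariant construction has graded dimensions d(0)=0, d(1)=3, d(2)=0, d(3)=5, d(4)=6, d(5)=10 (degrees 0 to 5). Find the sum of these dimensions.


Total dimension = d(0) + d(1) + ... + d(5)
= 0 + 3 + 0 + 5 + 6 + 10
= 24

24


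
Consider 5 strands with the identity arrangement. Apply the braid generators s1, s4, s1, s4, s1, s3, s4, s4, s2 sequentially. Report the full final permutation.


Starting with identity [1, 2, 3, 4, 5].
Apply generators in sequence:
  After s1: [2, 1, 3, 4, 5]
  After s4: [2, 1, 3, 5, 4]
  After s1: [1, 2, 3, 5, 4]
  After s4: [1, 2, 3, 4, 5]
  After s1: [2, 1, 3, 4, 5]
  After s3: [2, 1, 4, 3, 5]
  After s4: [2, 1, 4, 5, 3]
  After s4: [2, 1, 4, 3, 5]
  After s2: [2, 4, 1, 3, 5]
Final permutation: [2, 4, 1, 3, 5]

[2, 4, 1, 3, 5]


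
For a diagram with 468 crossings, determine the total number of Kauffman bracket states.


Each crossing contributes 2 choices (A-smoothing or B-smoothing).
Total states = 2^468 = 762145642166990290864647761179972242614403843424065222377723867096038022172794340849684107193235344521442121855812163792833978437326241529856

762145642166990290864647761179972242614403843424065222377723867096038022172794340849684107193235344521442121855812163792833978437326241529856


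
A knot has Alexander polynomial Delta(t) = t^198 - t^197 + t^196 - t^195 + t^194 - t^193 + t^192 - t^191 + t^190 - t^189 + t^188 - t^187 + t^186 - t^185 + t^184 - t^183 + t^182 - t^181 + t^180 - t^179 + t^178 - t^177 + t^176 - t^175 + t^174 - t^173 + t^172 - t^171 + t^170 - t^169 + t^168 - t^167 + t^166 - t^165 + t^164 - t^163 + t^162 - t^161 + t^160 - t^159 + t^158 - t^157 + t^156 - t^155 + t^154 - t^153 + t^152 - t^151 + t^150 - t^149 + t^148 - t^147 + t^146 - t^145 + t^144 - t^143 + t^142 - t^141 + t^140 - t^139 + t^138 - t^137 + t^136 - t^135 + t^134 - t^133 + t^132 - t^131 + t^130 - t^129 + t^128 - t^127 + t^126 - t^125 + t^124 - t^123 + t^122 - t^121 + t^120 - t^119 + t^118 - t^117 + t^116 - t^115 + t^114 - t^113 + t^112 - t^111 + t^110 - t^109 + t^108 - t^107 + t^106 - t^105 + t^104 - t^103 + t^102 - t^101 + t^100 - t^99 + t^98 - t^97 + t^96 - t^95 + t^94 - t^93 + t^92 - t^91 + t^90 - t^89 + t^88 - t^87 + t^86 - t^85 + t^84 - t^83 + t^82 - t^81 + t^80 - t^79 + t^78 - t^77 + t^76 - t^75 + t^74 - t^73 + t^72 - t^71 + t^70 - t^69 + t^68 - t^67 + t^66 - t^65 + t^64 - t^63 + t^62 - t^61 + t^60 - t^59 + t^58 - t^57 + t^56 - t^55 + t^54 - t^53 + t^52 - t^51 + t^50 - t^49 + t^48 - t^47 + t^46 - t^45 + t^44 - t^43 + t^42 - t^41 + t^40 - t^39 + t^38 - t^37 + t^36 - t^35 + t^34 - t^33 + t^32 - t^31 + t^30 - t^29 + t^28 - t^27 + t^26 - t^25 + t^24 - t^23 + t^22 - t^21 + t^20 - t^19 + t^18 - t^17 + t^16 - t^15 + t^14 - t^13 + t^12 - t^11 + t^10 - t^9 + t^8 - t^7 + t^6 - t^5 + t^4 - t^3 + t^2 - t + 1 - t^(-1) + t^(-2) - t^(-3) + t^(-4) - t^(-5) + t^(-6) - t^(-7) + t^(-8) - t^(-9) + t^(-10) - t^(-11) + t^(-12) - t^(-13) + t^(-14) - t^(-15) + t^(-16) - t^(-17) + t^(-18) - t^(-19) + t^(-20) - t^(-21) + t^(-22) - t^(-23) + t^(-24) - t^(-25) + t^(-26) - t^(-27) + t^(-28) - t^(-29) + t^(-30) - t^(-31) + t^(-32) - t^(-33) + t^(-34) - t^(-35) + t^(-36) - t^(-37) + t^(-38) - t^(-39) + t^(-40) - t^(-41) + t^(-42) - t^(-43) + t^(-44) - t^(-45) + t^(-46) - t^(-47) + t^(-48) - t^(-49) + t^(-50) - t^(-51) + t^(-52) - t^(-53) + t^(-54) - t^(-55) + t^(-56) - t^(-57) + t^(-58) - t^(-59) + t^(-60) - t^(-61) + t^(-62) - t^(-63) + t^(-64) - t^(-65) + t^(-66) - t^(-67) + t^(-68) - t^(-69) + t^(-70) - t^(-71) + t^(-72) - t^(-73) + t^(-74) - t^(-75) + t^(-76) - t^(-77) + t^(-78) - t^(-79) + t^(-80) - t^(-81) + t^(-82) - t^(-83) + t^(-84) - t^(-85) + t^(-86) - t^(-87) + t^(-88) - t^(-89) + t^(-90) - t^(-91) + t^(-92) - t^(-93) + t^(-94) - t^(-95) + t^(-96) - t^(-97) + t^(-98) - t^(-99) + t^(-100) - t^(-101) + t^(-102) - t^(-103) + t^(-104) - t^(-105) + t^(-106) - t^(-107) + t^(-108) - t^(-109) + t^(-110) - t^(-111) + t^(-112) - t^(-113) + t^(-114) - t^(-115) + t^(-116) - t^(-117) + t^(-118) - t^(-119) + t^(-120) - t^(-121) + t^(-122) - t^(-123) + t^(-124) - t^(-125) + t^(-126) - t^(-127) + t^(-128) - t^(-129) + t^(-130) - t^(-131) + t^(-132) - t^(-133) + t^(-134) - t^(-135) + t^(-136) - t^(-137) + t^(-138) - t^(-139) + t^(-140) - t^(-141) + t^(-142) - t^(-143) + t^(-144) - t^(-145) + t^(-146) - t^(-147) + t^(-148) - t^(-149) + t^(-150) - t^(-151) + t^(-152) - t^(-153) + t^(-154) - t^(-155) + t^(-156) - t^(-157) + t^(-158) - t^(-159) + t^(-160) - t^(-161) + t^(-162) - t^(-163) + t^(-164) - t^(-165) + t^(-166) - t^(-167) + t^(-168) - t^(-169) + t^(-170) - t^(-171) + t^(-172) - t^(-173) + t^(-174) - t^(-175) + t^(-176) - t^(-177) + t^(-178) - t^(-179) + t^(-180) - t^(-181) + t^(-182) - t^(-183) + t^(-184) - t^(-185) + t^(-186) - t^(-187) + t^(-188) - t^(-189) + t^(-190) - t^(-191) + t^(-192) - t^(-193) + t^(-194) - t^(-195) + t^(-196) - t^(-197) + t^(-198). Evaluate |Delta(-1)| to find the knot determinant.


Step 1: The polynomial has 397 terms with alternating signs, exponents from 198 down to -198.
Step 2: Substitute t = -1. The i-th term has coefficient (-1)^i and exponent (m-i),
  so its value is (-1)^i * (-1)^(m-i) = (-1)^m = 1 for every i.
Step 3: All 397 terms equal 1, so Delta(-1) = 397 * (1) = 397
Step 4: |Delta(-1)| = 397

397


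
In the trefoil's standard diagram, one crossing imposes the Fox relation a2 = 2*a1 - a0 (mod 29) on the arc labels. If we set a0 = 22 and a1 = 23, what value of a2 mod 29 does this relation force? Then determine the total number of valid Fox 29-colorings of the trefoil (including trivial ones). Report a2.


Step 1: Apply the given crossing relation 2*a1 - a0 - a2 = 0 (mod 29).
  a2 = 2*a1 - a0 mod 29
  a2 = 2*23 - 22 mod 29
  a2 = 46 - 22 mod 29
  a2 = 24 mod 29 = 24
Step 2: The trefoil has determinant 3.
  Number of Fox p-colorings (p prime) is p^2 if p = 3, else p.
  Since 29 does not divide 3, only trivial (constant) colorings exist.
  (So the trial a0 = 22, a1 = 23 with a0 != a1 does NOT extend to a valid coloring of the whole trefoil: the other two crossing relations require 3*(a1 - a0) = 0 (mod 29), which fails.)
  Total colorings = 29
Step 3: a2 = 24, total Fox 29-colorings = 29

24


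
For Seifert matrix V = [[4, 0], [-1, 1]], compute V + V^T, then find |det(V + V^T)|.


Step 1: Form V + V^T where V = [[4, 0], [-1, 1]]
  V^T = [[4, -1], [0, 1]]
  V + V^T = [[8, -1], [-1, 2]]
Step 2: det(V + V^T) = 8*2 - (-1)*(-1)
  = 16 - 1 = 15
Step 3: Knot determinant = |det(V + V^T)| = |15| = 15

15


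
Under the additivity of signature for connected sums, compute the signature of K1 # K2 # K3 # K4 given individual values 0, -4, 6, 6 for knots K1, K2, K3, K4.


The signature is additive under connected sum.
signature(K1 # K2 # K3 # K4) = (0) + (-4) + (6) + (6)
= 8

8


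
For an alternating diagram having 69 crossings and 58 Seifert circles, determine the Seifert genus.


For alternating knots, g = (c - s + 1)/2.
= (69 - 58 + 1)/2
= 12/2 = 6

6


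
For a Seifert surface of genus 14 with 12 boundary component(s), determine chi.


chi = 2 - 2g - b
= 2 - 2*14 - 12
= 2 - 28 - 12 = -38

-38


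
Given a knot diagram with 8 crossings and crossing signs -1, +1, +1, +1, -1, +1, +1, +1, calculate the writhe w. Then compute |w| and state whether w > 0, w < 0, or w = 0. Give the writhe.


Step 1: Count positive crossings (+1).
Positive crossings: 6
Step 2: Count negative crossings (-1).
Negative crossings: 2
Step 3: Writhe = (positive) - (negative)
w = 6 - 2 = 4
Step 4: |w| = 4, and w is positive

4


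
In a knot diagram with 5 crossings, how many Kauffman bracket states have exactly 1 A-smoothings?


We choose which 1 of 5 crossings get A-smoothings.
C(5, 1) = 5! / (1! * 4!)
= 5

5


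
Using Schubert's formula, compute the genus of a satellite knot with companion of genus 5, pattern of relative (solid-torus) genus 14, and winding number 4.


Schubert: g(satellite) = g_rel(pattern) + |winding| * g(companion),
where g_rel(pattern) is the genus of the pattern relative to the solid torus.
= 14 + 4 * 5
= 14 + 20 = 34

34


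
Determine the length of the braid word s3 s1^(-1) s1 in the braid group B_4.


The word length counts the number of generators (including inverses).
Listing each generator: s3, s1^(-1), s1
There are 3 generators in this braid word.

3


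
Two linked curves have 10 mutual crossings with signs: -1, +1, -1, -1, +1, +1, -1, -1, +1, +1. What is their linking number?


Step 1: Count positive crossings: 5
Step 2: Count negative crossings: 5
Step 3: Sum of signs = 5 - 5 = 0
Step 4: Linking number = sum/2 = 0/2 = 0

0


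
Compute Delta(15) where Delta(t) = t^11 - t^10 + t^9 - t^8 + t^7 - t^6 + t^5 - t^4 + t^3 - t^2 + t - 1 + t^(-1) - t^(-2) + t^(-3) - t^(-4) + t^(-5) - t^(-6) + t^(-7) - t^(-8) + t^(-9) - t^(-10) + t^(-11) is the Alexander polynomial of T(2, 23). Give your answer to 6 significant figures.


Substituting t = 15 into Delta(t) = t^11 - t^10 + t^9 - t^8 + t^7 - t^6 + t^5 - t^4 + t^3 - t^2 + t - 1 + t^(-1) - t^(-2) + t^(-3) - t^(-4) + t^(-5) - t^(-6) + t^(-7) - t^(-8) + t^(-9) - t^(-10) + t^(-11):
Term values: (8649755859375) + (-576650390625) + (38443359375) + (-2562890625) + (170859375) + (-11390625) + (759375) + (-50625) + (3375) + (-225) + (15) + (-1) + (0.0666667) + (-0.00444444) + (0.000296296) + (-1.97531e-05) + (1.31687e-06) + (-8.77915e-08) + (5.85277e-09) + (-3.90184e-10) + (2.60123e-11) + (-1.73415e-12) + (1.1561e-13)
Sum = 8.109146118e+12
Rounded to 6 significant figures: 8.10915e+12

8.10915e+12


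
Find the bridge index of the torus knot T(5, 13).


The bridge number of T(p,q) is min(p,q).
min(5, 13) = 5

5


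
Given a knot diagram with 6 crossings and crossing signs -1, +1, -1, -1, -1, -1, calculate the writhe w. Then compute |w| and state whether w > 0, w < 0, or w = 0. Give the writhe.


Step 1: Count positive crossings (+1).
Positive crossings: 1
Step 2: Count negative crossings (-1).
Negative crossings: 5
Step 3: Writhe = (positive) - (negative)
w = 1 - 5 = -4
Step 4: |w| = 4, and w is negative

-4


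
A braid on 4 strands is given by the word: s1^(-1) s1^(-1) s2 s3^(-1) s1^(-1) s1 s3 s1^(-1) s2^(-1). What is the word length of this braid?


The word length counts the number of generators (including inverses).
Listing each generator: s1^(-1), s1^(-1), s2, s3^(-1), s1^(-1), s1, s3, s1^(-1), s2^(-1)
There are 9 generators in this braid word.

9
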